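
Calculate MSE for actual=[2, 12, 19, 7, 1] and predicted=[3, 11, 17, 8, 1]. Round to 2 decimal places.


Differences: [-1, 1, 2, -1, 0]
Squared errors: [1, 1, 4, 1, 0]
Sum of squared errors = 7
MSE = 7 / 5 = 1.40

1.40


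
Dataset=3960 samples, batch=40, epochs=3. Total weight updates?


Iterations per epoch = 3960 / 40 = 99
Total updates = iterations_per_epoch * epochs
= 99 * 3
= 297

297


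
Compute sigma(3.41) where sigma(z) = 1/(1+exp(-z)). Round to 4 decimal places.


sigmoid(z) = 1 / (1 + exp(-z))
exp(-(3.41)) = exp(-3.41) = 0.033
1 + 0.033 = 1.033
1 / 1.033 = 0.9680

0.9680


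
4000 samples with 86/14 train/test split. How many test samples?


Train samples = 4000 * 86% = 3440
Test samples = 4000 - 3440
= 560

560


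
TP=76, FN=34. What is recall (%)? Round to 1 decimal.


Recall = TP / (TP + FN) * 100
= 76 / (76 + 34)
= 76 / 110
= 0.6909
= 69.1%

69.1


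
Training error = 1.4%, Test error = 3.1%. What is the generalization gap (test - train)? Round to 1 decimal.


Generalization gap = test_error - train_error
= 3.1 - 1.4
= 1.7%
A small gap suggests good generalization.

1.7


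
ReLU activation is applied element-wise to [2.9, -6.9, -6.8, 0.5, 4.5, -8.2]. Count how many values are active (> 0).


ReLU(x) = max(0, x) for each element:
ReLU(2.9) = 2.9
ReLU(-6.9) = 0
ReLU(-6.8) = 0
ReLU(0.5) = 0.5
ReLU(4.5) = 4.5
ReLU(-8.2) = 0
Active neurons (>0): 3

3


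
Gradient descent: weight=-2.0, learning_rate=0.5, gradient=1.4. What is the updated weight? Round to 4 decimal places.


w_new = w_old - lr * gradient
= -2.0 - 0.5 * 1.4
= -2.0 - (0.7)
= -2.7000

-2.7000


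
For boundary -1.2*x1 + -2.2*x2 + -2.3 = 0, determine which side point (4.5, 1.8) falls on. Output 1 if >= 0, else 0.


Compute -1.2 * 4.5 + -2.2 * 1.8 + -2.3
= -5.4 + -3.96 + -2.3
= -11.66
Since -11.66 < 0, the point is on the negative side.

0


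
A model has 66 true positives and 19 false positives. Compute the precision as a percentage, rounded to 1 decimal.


Precision = TP / (TP + FP) * 100
= 66 / (66 + 19)
= 66 / 85
= 0.7765
= 77.6%

77.6


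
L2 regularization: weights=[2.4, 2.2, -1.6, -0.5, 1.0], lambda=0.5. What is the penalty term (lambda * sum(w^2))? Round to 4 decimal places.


Squaring each weight:
2.4^2 = 5.76
2.2^2 = 4.84
(-1.6)^2 = 2.56
(-0.5)^2 = 0.25
1.0^2 = 1.0
Sum of squares = 14.41
Penalty = 0.5 * 14.41 = 7.2050

7.2050


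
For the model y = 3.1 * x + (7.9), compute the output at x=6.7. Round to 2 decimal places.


y = 3.1 * 6.7 + (7.9)
= 20.77 + (7.9)
= 28.67

28.67


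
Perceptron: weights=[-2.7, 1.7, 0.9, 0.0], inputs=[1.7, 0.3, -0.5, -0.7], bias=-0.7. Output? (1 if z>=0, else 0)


z = w . x + b
= -2.7*1.7 + 1.7*0.3 + 0.9*-0.5 + 0.0*-0.7 + -0.7
= -4.59 + 0.51 + -0.45 + -0.0 + -0.7
= -4.53 + -0.7
= -5.23
Since z = -5.23 < 0, output = 0

0


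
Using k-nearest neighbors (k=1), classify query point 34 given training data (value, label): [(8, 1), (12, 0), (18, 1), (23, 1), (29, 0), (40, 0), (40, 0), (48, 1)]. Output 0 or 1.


Distances from query 34:
Point 29 (class 0): distance = 5
K=1 nearest neighbors: classes = [0]
Votes for class 1: 0 / 1
Majority vote => class 0

0


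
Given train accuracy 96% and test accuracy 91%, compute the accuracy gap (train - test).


Gap = train_accuracy - test_accuracy
= 96 - 91
= 5%
This moderate gap may indicate mild overfitting.

5


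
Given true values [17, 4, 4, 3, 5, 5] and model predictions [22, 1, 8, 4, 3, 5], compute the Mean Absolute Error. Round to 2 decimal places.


Absolute errors: [5, 3, 4, 1, 2, 0]
Sum of absolute errors = 15
MAE = 15 / 6 = 2.50

2.50


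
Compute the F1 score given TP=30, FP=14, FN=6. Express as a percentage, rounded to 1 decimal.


Precision = TP / (TP + FP) = 30 / 44 = 0.6818
Recall = TP / (TP + FN) = 30 / 36 = 0.8333
F1 = 2 * P * R / (P + R)
= 2 * 0.6818 * 0.8333 / (0.6818 + 0.8333)
= 1.1364 / 1.5152
= 0.75
As percentage: 75.0%

75.0


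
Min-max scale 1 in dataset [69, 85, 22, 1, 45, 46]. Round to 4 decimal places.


Min = 1, Max = 85
Range = 85 - 1 = 84
Scaled = (x - min) / (max - min)
= (1 - 1) / 84
= 0 / 84
= 0.0000

0.0000


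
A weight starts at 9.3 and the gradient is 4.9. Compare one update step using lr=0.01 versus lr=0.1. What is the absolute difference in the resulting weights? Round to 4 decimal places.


With lr=0.01: w_new = 9.3 - 0.01 * 4.9 = 9.251
With lr=0.1: w_new = 9.3 - 0.1 * 4.9 = 8.81
Absolute difference = |9.251 - 8.81|
= 0.4410

0.4410


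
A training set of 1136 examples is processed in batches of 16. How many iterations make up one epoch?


Iterations per epoch = dataset_size / batch_size
= 1136 / 16
= 71

71


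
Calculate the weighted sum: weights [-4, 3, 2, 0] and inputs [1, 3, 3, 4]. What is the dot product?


Element-wise products:
-4 * 1 = -4
3 * 3 = 9
2 * 3 = 6
0 * 4 = 0
Sum = -4 + 9 + 6 + 0
= 11

11


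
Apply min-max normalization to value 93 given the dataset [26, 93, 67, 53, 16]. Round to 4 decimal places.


Min = 16, Max = 93
Range = 93 - 16 = 77
Scaled = (x - min) / (max - min)
= (93 - 16) / 77
= 77 / 77
= 1.0000

1.0000


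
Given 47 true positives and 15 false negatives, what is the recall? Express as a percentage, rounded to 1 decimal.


Recall = TP / (TP + FN) * 100
= 47 / (47 + 15)
= 47 / 62
= 0.7581
= 75.8%

75.8


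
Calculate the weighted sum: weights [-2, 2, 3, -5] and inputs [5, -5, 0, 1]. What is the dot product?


Element-wise products:
-2 * 5 = -10
2 * -5 = -10
3 * 0 = 0
-5 * 1 = -5
Sum = -10 + -10 + 0 + -5
= -25

-25


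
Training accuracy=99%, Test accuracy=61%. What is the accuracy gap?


Gap = train_accuracy - test_accuracy
= 99 - 61
= 38%
This large gap strongly indicates overfitting.

38


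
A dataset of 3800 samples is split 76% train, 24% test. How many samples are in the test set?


Train samples = 3800 * 76% = 2888
Test samples = 3800 - 2888
= 912

912


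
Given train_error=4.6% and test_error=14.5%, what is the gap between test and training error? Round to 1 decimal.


Generalization gap = test_error - train_error
= 14.5 - 4.6
= 9.9%
A moderate gap.

9.9


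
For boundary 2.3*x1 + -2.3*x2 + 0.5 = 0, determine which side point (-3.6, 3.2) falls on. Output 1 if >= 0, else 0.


Compute 2.3 * -3.6 + -2.3 * 3.2 + 0.5
= -8.28 + -7.36 + 0.5
= -15.14
Since -15.14 < 0, the point is on the negative side.

0


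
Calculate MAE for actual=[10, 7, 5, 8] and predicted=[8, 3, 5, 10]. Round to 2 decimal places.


Absolute errors: [2, 4, 0, 2]
Sum of absolute errors = 8
MAE = 8 / 4 = 2.00

2.00


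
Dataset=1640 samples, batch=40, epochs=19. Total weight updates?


Iterations per epoch = 1640 / 40 = 41
Total updates = iterations_per_epoch * epochs
= 41 * 19
= 779

779


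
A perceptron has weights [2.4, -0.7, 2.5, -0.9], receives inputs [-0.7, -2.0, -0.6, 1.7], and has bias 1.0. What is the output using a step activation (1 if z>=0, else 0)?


z = w . x + b
= 2.4*-0.7 + -0.7*-2.0 + 2.5*-0.6 + -0.9*1.7 + 1.0
= -1.68 + 1.4 + -1.5 + -1.53 + 1.0
= -3.31 + 1.0
= -2.31
Since z = -2.31 < 0, output = 0

0


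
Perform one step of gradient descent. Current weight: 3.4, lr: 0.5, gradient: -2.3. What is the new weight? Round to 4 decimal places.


w_new = w_old - lr * gradient
= 3.4 - 0.5 * -2.3
= 3.4 - (-1.15)
= 4.5500

4.5500


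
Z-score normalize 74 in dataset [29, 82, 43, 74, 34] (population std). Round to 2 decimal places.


Mean = (29 + 82 + 43 + 74 + 34) / 5 = 52.4
Variance = sum((x_i - mean)^2) / n = 463.44
Std = sqrt(463.44) = 21.5277
Z = (x - mean) / std
= (74 - 52.4) / 21.5277
= 21.6 / 21.5277
= 1.00

1.00


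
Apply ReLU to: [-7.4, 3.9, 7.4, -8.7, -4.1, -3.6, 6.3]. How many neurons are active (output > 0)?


ReLU(x) = max(0, x) for each element:
ReLU(-7.4) = 0
ReLU(3.9) = 3.9
ReLU(7.4) = 7.4
ReLU(-8.7) = 0
ReLU(-4.1) = 0
ReLU(-3.6) = 0
ReLU(6.3) = 6.3
Active neurons (>0): 3

3


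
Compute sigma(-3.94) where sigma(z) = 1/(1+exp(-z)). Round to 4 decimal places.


sigmoid(z) = 1 / (1 + exp(-z))
exp(-(-3.94)) = exp(3.94) = 51.4186
1 + 51.4186 = 52.4186
1 / 52.4186 = 0.0191

0.0191


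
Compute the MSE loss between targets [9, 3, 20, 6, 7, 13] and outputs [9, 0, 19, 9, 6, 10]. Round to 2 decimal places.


Differences: [0, 3, 1, -3, 1, 3]
Squared errors: [0, 9, 1, 9, 1, 9]
Sum of squared errors = 29
MSE = 29 / 6 = 4.83

4.83


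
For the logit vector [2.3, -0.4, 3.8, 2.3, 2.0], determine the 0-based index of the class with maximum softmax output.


Softmax is a monotonic transformation, so it preserves the argmax.
We need to find the index of the maximum logit.
Index 0: 2.3
Index 1: -0.4
Index 2: 3.8
Index 3: 2.3
Index 4: 2.0
Maximum logit = 3.8 at index 2

2


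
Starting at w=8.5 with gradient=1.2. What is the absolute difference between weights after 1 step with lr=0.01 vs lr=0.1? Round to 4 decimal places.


With lr=0.01: w_new = 8.5 - 0.01 * 1.2 = 8.488
With lr=0.1: w_new = 8.5 - 0.1 * 1.2 = 8.38
Absolute difference = |8.488 - 8.38|
= 0.1080

0.1080


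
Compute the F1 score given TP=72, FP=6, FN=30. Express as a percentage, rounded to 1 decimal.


Precision = TP / (TP + FP) = 72 / 78 = 0.9231
Recall = TP / (TP + FN) = 72 / 102 = 0.7059
F1 = 2 * P * R / (P + R)
= 2 * 0.9231 * 0.7059 / (0.9231 + 0.7059)
= 1.3032 / 1.629
= 0.8
As percentage: 80.0%

80.0


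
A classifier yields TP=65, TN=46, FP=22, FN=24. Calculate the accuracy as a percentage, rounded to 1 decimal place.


Accuracy = (TP + TN) / (TP + TN + FP + FN) * 100
= (65 + 46) / (65 + 46 + 22 + 24)
= 111 / 157
= 0.707
= 70.7%

70.7


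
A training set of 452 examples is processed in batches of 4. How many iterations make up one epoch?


Iterations per epoch = dataset_size / batch_size
= 452 / 4
= 113

113


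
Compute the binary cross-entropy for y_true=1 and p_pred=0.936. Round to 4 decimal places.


For y=1: Loss = -log(p)
= -log(0.936)
= -(-0.0661)
= 0.0661

0.0661


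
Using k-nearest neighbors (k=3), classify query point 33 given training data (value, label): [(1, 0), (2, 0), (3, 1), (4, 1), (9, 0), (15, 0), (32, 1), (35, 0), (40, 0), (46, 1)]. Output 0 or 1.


Distances from query 33:
Point 32 (class 1): distance = 1
Point 35 (class 0): distance = 2
Point 40 (class 0): distance = 7
K=3 nearest neighbors: classes = [1, 0, 0]
Votes for class 1: 1 / 3
Majority vote => class 0

0


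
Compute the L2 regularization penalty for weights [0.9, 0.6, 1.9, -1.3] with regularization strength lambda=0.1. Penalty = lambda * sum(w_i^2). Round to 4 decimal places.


Squaring each weight:
0.9^2 = 0.81
0.6^2 = 0.36
1.9^2 = 3.61
(-1.3)^2 = 1.69
Sum of squares = 6.47
Penalty = 0.1 * 6.47 = 0.6470

0.6470


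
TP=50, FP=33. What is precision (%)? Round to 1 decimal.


Precision = TP / (TP + FP) * 100
= 50 / (50 + 33)
= 50 / 83
= 0.6024
= 60.2%

60.2


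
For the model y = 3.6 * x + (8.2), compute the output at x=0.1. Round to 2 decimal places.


y = 3.6 * 0.1 + (8.2)
= 0.36 + (8.2)
= 8.56

8.56


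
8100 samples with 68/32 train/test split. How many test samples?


Train samples = 8100 * 68% = 5508
Test samples = 8100 - 5508
= 2592

2592


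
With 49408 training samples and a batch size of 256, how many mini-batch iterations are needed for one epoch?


Iterations per epoch = dataset_size / batch_size
= 49408 / 256
= 193

193


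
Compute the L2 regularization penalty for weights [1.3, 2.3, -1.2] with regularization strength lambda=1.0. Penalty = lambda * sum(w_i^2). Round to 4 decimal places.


Squaring each weight:
1.3^2 = 1.69
2.3^2 = 5.29
(-1.2)^2 = 1.44
Sum of squares = 8.42
Penalty = 1.0 * 8.42 = 8.4200

8.4200


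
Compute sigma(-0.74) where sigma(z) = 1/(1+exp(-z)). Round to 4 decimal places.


sigmoid(z) = 1 / (1 + exp(-z))
exp(-(-0.74)) = exp(0.74) = 2.0959
1 + 2.0959 = 3.0959
1 / 3.0959 = 0.3230

0.3230


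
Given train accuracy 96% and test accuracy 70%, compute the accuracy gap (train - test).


Gap = train_accuracy - test_accuracy
= 96 - 70
= 26%
This large gap strongly indicates overfitting.

26


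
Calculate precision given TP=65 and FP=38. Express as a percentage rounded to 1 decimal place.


Precision = TP / (TP + FP) * 100
= 65 / (65 + 38)
= 65 / 103
= 0.6311
= 63.1%

63.1


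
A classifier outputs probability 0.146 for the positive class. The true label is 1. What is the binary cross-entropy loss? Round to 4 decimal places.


For y=1: Loss = -log(p)
= -log(0.146)
= -(-1.9241)
= 1.9241

1.9241


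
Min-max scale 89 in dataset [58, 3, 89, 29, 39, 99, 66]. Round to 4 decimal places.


Min = 3, Max = 99
Range = 99 - 3 = 96
Scaled = (x - min) / (max - min)
= (89 - 3) / 96
= 86 / 96
= 0.8958

0.8958


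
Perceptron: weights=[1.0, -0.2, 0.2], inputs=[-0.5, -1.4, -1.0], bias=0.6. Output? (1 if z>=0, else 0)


z = w . x + b
= 1.0*-0.5 + -0.2*-1.4 + 0.2*-1.0 + 0.6
= -0.5 + 0.28 + -0.2 + 0.6
= -0.42 + 0.6
= 0.18
Since z = 0.18 >= 0, output = 1

1


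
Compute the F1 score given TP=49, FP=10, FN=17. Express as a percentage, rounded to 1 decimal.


Precision = TP / (TP + FP) = 49 / 59 = 0.8305
Recall = TP / (TP + FN) = 49 / 66 = 0.7424
F1 = 2 * P * R / (P + R)
= 2 * 0.8305 * 0.7424 / (0.8305 + 0.7424)
= 1.2332 / 1.5729
= 0.784
As percentage: 78.4%

78.4


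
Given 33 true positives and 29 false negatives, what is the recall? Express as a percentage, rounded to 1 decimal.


Recall = TP / (TP + FN) * 100
= 33 / (33 + 29)
= 33 / 62
= 0.5323
= 53.2%

53.2


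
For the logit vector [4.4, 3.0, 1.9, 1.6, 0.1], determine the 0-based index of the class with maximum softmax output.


Softmax is a monotonic transformation, so it preserves the argmax.
We need to find the index of the maximum logit.
Index 0: 4.4
Index 1: 3.0
Index 2: 1.9
Index 3: 1.6
Index 4: 0.1
Maximum logit = 4.4 at index 0

0


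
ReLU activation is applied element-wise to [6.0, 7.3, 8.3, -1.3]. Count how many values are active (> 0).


ReLU(x) = max(0, x) for each element:
ReLU(6.0) = 6.0
ReLU(7.3) = 7.3
ReLU(8.3) = 8.3
ReLU(-1.3) = 0
Active neurons (>0): 3

3


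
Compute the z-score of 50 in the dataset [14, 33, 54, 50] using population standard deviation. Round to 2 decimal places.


Mean = (14 + 33 + 54 + 50) / 4 = 37.75
Variance = sum((x_i - mean)^2) / n = 250.1875
Std = sqrt(250.1875) = 15.8173
Z = (x - mean) / std
= (50 - 37.75) / 15.8173
= 12.25 / 15.8173
= 0.77

0.77


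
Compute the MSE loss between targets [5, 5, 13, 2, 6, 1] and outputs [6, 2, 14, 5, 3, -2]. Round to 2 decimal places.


Differences: [-1, 3, -1, -3, 3, 3]
Squared errors: [1, 9, 1, 9, 9, 9]
Sum of squared errors = 38
MSE = 38 / 6 = 6.33

6.33


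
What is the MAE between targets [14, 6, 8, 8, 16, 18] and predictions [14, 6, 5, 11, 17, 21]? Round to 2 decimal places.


Absolute errors: [0, 0, 3, 3, 1, 3]
Sum of absolute errors = 10
MAE = 10 / 6 = 1.67

1.67


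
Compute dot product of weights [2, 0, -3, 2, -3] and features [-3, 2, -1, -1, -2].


Element-wise products:
2 * -3 = -6
0 * 2 = 0
-3 * -1 = 3
2 * -1 = -2
-3 * -2 = 6
Sum = -6 + 0 + 3 + -2 + 6
= 1

1


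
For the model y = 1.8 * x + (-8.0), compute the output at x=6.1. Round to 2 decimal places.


y = 1.8 * 6.1 + (-8.0)
= 10.98 + (-8.0)
= 2.98

2.98


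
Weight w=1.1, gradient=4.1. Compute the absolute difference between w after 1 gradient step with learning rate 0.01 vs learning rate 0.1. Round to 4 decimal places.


With lr=0.01: w_new = 1.1 - 0.01 * 4.1 = 1.059
With lr=0.1: w_new = 1.1 - 0.1 * 4.1 = 0.69
Absolute difference = |1.059 - 0.69|
= 0.3690

0.3690


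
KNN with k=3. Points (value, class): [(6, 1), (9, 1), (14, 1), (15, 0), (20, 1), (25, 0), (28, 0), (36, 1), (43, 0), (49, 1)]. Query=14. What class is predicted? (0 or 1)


Distances from query 14:
Point 14 (class 1): distance = 0
Point 15 (class 0): distance = 1
Point 9 (class 1): distance = 5
K=3 nearest neighbors: classes = [1, 0, 1]
Votes for class 1: 2 / 3
Majority vote => class 1

1


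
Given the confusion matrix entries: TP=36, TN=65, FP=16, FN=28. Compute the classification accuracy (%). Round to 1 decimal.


Accuracy = (TP + TN) / (TP + TN + FP + FN) * 100
= (36 + 65) / (36 + 65 + 16 + 28)
= 101 / 145
= 0.6966
= 69.7%

69.7


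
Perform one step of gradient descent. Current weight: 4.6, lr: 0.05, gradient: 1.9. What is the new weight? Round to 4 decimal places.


w_new = w_old - lr * gradient
= 4.6 - 0.05 * 1.9
= 4.6 - (0.095)
= 4.5050

4.5050


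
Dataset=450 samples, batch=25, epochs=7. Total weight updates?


Iterations per epoch = 450 / 25 = 18
Total updates = iterations_per_epoch * epochs
= 18 * 7
= 126

126


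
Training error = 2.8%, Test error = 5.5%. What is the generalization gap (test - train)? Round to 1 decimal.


Generalization gap = test_error - train_error
= 5.5 - 2.8
= 2.7%
A moderate gap.

2.7


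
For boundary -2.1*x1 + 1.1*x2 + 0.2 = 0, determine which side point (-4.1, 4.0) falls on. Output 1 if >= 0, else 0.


Compute -2.1 * -4.1 + 1.1 * 4.0 + 0.2
= 8.61 + 4.4 + 0.2
= 13.21
Since 13.21 >= 0, the point is on the positive side.

1


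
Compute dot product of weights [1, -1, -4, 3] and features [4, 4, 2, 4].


Element-wise products:
1 * 4 = 4
-1 * 4 = -4
-4 * 2 = -8
3 * 4 = 12
Sum = 4 + -4 + -8 + 12
= 4

4


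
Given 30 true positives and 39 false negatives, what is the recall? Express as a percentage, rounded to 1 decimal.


Recall = TP / (TP + FN) * 100
= 30 / (30 + 39)
= 30 / 69
= 0.4348
= 43.5%

43.5


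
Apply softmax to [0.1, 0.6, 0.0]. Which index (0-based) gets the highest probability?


Softmax is a monotonic transformation, so it preserves the argmax.
We need to find the index of the maximum logit.
Index 0: 0.1
Index 1: 0.6
Index 2: 0.0
Maximum logit = 0.6 at index 1

1


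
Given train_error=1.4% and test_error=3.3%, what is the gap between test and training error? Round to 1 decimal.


Generalization gap = test_error - train_error
= 3.3 - 1.4
= 1.9%
A small gap suggests good generalization.

1.9


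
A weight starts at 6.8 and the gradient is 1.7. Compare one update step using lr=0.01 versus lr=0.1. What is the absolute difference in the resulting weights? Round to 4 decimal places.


With lr=0.01: w_new = 6.8 - 0.01 * 1.7 = 6.783
With lr=0.1: w_new = 6.8 - 0.1 * 1.7 = 6.63
Absolute difference = |6.783 - 6.63|
= 0.1530

0.1530


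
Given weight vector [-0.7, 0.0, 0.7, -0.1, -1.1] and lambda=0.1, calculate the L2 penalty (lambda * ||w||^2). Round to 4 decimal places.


Squaring each weight:
(-0.7)^2 = 0.49
0.0^2 = 0.0
0.7^2 = 0.49
(-0.1)^2 = 0.01
(-1.1)^2 = 1.21
Sum of squares = 2.2
Penalty = 0.1 * 2.2 = 0.2200

0.2200


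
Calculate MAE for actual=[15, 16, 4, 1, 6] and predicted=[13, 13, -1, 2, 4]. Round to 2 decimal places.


Absolute errors: [2, 3, 5, 1, 2]
Sum of absolute errors = 13
MAE = 13 / 5 = 2.60

2.60


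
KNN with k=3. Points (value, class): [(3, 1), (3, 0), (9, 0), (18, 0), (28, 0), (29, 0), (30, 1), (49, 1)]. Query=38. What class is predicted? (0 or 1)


Distances from query 38:
Point 30 (class 1): distance = 8
Point 29 (class 0): distance = 9
Point 28 (class 0): distance = 10
K=3 nearest neighbors: classes = [1, 0, 0]
Votes for class 1: 1 / 3
Majority vote => class 0

0


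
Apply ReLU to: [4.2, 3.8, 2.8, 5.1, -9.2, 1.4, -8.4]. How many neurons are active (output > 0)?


ReLU(x) = max(0, x) for each element:
ReLU(4.2) = 4.2
ReLU(3.8) = 3.8
ReLU(2.8) = 2.8
ReLU(5.1) = 5.1
ReLU(-9.2) = 0
ReLU(1.4) = 1.4
ReLU(-8.4) = 0
Active neurons (>0): 5

5


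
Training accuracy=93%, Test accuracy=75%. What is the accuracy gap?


Gap = train_accuracy - test_accuracy
= 93 - 75
= 18%
This gap suggests the model is overfitting.

18


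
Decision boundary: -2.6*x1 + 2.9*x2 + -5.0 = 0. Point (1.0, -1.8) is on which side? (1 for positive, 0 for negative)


Compute -2.6 * 1.0 + 2.9 * -1.8 + -5.0
= -2.6 + -5.22 + -5.0
= -12.82
Since -12.82 < 0, the point is on the negative side.

0


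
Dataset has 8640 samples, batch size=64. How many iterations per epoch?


Iterations per epoch = dataset_size / batch_size
= 8640 / 64
= 135

135


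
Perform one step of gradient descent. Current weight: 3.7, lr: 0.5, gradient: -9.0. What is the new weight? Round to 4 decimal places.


w_new = w_old - lr * gradient
= 3.7 - 0.5 * -9.0
= 3.7 - (-4.5)
= 8.2000

8.2000


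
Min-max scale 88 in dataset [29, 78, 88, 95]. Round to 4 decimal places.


Min = 29, Max = 95
Range = 95 - 29 = 66
Scaled = (x - min) / (max - min)
= (88 - 29) / 66
= 59 / 66
= 0.8939

0.8939


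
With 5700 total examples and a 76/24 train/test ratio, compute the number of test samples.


Train samples = 5700 * 76% = 4332
Test samples = 5700 - 4332
= 1368

1368


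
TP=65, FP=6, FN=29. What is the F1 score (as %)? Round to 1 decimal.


Precision = TP / (TP + FP) = 65 / 71 = 0.9155
Recall = TP / (TP + FN) = 65 / 94 = 0.6915
F1 = 2 * P * R / (P + R)
= 2 * 0.9155 * 0.6915 / (0.9155 + 0.6915)
= 1.2661 / 1.607
= 0.7879
As percentage: 78.8%

78.8


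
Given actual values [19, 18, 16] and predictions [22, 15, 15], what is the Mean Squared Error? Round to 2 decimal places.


Differences: [-3, 3, 1]
Squared errors: [9, 9, 1]
Sum of squared errors = 19
MSE = 19 / 3 = 6.33

6.33


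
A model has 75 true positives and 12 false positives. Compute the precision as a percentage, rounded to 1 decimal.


Precision = TP / (TP + FP) * 100
= 75 / (75 + 12)
= 75 / 87
= 0.8621
= 86.2%

86.2


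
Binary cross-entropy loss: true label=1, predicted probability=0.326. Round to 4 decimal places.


For y=1: Loss = -log(p)
= -log(0.326)
= -(-1.1209)
= 1.1209

1.1209


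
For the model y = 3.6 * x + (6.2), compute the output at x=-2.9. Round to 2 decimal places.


y = 3.6 * -2.9 + (6.2)
= -10.44 + (6.2)
= -4.24

-4.24


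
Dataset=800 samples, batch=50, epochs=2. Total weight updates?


Iterations per epoch = 800 / 50 = 16
Total updates = iterations_per_epoch * epochs
= 16 * 2
= 32

32


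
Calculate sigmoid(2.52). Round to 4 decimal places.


sigmoid(z) = 1 / (1 + exp(-z))
exp(-(2.52)) = exp(-2.52) = 0.0805
1 + 0.0805 = 1.0805
1 / 1.0805 = 0.9255

0.9255


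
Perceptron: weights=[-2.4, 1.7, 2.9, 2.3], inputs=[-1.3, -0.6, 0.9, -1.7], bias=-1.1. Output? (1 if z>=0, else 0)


z = w . x + b
= -2.4*-1.3 + 1.7*-0.6 + 2.9*0.9 + 2.3*-1.7 + -1.1
= 3.12 + -1.02 + 2.61 + -3.91 + -1.1
= 0.8 + -1.1
= -0.3
Since z = -0.3 < 0, output = 0

0


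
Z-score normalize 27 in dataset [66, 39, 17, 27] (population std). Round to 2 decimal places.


Mean = (66 + 39 + 17 + 27) / 4 = 37.25
Variance = sum((x_i - mean)^2) / n = 336.1875
Std = sqrt(336.1875) = 18.3354
Z = (x - mean) / std
= (27 - 37.25) / 18.3354
= -10.25 / 18.3354
= -0.56

-0.56


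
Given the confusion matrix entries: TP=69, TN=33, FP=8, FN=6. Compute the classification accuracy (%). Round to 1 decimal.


Accuracy = (TP + TN) / (TP + TN + FP + FN) * 100
= (69 + 33) / (69 + 33 + 8 + 6)
= 102 / 116
= 0.8793
= 87.9%

87.9


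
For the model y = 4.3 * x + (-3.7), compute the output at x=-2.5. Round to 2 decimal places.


y = 4.3 * -2.5 + (-3.7)
= -10.75 + (-3.7)
= -14.45

-14.45


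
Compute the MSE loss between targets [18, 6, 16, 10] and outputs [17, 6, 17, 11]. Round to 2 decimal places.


Differences: [1, 0, -1, -1]
Squared errors: [1, 0, 1, 1]
Sum of squared errors = 3
MSE = 3 / 4 = 0.75

0.75


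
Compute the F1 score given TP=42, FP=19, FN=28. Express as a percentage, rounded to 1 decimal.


Precision = TP / (TP + FP) = 42 / 61 = 0.6885
Recall = TP / (TP + FN) = 42 / 70 = 0.6
F1 = 2 * P * R / (P + R)
= 2 * 0.6885 * 0.6 / (0.6885 + 0.6)
= 0.8262 / 1.2885
= 0.6412
As percentage: 64.1%

64.1


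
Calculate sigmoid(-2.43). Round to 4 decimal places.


sigmoid(z) = 1 / (1 + exp(-z))
exp(-(-2.43)) = exp(2.43) = 11.3589
1 + 11.3589 = 12.3589
1 / 12.3589 = 0.0809

0.0809


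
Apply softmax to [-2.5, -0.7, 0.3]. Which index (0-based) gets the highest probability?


Softmax is a monotonic transformation, so it preserves the argmax.
We need to find the index of the maximum logit.
Index 0: -2.5
Index 1: -0.7
Index 2: 0.3
Maximum logit = 0.3 at index 2

2


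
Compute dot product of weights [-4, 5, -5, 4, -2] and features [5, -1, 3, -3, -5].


Element-wise products:
-4 * 5 = -20
5 * -1 = -5
-5 * 3 = -15
4 * -3 = -12
-2 * -5 = 10
Sum = -20 + -5 + -15 + -12 + 10
= -42

-42


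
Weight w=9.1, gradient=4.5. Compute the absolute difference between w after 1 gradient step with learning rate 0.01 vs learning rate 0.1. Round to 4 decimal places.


With lr=0.01: w_new = 9.1 - 0.01 * 4.5 = 9.055
With lr=0.1: w_new = 9.1 - 0.1 * 4.5 = 8.65
Absolute difference = |9.055 - 8.65|
= 0.4050

0.4050


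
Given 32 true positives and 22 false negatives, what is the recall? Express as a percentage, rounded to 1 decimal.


Recall = TP / (TP + FN) * 100
= 32 / (32 + 22)
= 32 / 54
= 0.5926
= 59.3%

59.3


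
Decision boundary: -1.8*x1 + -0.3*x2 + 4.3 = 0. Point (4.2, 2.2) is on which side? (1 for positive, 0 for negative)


Compute -1.8 * 4.2 + -0.3 * 2.2 + 4.3
= -7.56 + -0.66 + 4.3
= -3.92
Since -3.92 < 0, the point is on the negative side.

0


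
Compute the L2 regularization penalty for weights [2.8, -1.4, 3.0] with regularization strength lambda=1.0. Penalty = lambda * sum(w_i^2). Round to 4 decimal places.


Squaring each weight:
2.8^2 = 7.84
(-1.4)^2 = 1.96
3.0^2 = 9.0
Sum of squares = 18.8
Penalty = 1.0 * 18.8 = 18.8000

18.8000


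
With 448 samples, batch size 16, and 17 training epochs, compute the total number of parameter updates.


Iterations per epoch = 448 / 16 = 28
Total updates = iterations_per_epoch * epochs
= 28 * 17
= 476

476


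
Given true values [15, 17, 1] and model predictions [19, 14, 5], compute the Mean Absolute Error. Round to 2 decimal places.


Absolute errors: [4, 3, 4]
Sum of absolute errors = 11
MAE = 11 / 3 = 3.67

3.67


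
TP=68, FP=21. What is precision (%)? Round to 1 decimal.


Precision = TP / (TP + FP) * 100
= 68 / (68 + 21)
= 68 / 89
= 0.764
= 76.4%

76.4


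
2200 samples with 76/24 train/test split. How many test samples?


Train samples = 2200 * 76% = 1672
Test samples = 2200 - 1672
= 528

528


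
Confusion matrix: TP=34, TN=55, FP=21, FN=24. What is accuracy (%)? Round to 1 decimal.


Accuracy = (TP + TN) / (TP + TN + FP + FN) * 100
= (34 + 55) / (34 + 55 + 21 + 24)
= 89 / 134
= 0.6642
= 66.4%

66.4


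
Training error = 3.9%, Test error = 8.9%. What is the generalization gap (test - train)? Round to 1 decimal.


Generalization gap = test_error - train_error
= 8.9 - 3.9
= 5.0%
A moderate gap.

5.0


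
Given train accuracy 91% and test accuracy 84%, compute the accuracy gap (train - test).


Gap = train_accuracy - test_accuracy
= 91 - 84
= 7%
This moderate gap may indicate mild overfitting.

7


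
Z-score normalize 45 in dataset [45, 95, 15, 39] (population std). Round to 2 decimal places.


Mean = (45 + 95 + 15 + 39) / 4 = 48.5
Variance = sum((x_i - mean)^2) / n = 846.75
Std = sqrt(846.75) = 29.099
Z = (x - mean) / std
= (45 - 48.5) / 29.099
= -3.5 / 29.099
= -0.12

-0.12


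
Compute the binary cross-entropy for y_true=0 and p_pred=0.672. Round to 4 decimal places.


For y=0: Loss = -log(1-p)
= -log(1 - 0.672)
= -log(0.328)
= -(-1.1147)
= 1.1147

1.1147


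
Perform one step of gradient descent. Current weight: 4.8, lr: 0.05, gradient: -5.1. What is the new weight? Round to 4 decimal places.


w_new = w_old - lr * gradient
= 4.8 - 0.05 * -5.1
= 4.8 - (-0.255)
= 5.0550

5.0550


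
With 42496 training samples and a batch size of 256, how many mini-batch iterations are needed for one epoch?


Iterations per epoch = dataset_size / batch_size
= 42496 / 256
= 166

166


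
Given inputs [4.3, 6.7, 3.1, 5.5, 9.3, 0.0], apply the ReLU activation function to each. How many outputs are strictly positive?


ReLU(x) = max(0, x) for each element:
ReLU(4.3) = 4.3
ReLU(6.7) = 6.7
ReLU(3.1) = 3.1
ReLU(5.5) = 5.5
ReLU(9.3) = 9.3
ReLU(0.0) = 0
Active neurons (>0): 5

5


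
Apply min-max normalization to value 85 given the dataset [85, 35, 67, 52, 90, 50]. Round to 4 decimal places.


Min = 35, Max = 90
Range = 90 - 35 = 55
Scaled = (x - min) / (max - min)
= (85 - 35) / 55
= 50 / 55
= 0.9091

0.9091


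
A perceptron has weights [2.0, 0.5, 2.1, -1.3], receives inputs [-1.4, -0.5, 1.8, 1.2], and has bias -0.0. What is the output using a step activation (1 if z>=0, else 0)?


z = w . x + b
= 2.0*-1.4 + 0.5*-0.5 + 2.1*1.8 + -1.3*1.2 + -0.0
= -2.8 + -0.25 + 3.78 + -1.56 + -0.0
= -0.83 + -0.0
= -0.83
Since z = -0.83 < 0, output = 0

0


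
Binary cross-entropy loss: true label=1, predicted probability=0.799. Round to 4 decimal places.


For y=1: Loss = -log(p)
= -log(0.799)
= -(-0.2244)
= 0.2244

0.2244


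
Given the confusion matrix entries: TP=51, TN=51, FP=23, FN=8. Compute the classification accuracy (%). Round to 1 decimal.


Accuracy = (TP + TN) / (TP + TN + FP + FN) * 100
= (51 + 51) / (51 + 51 + 23 + 8)
= 102 / 133
= 0.7669
= 76.7%

76.7


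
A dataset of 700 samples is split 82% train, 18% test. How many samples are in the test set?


Train samples = 700 * 82% = 574
Test samples = 700 - 574
= 126

126


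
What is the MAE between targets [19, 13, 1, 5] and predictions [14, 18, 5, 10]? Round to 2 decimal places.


Absolute errors: [5, 5, 4, 5]
Sum of absolute errors = 19
MAE = 19 / 4 = 4.75

4.75


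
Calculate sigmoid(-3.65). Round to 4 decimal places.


sigmoid(z) = 1 / (1 + exp(-z))
exp(-(-3.65)) = exp(3.65) = 38.4747
1 + 38.4747 = 39.4747
1 / 39.4747 = 0.0253

0.0253


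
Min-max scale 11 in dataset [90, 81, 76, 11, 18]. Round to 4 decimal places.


Min = 11, Max = 90
Range = 90 - 11 = 79
Scaled = (x - min) / (max - min)
= (11 - 11) / 79
= 0 / 79
= 0.0000

0.0000


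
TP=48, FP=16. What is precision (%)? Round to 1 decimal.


Precision = TP / (TP + FP) * 100
= 48 / (48 + 16)
= 48 / 64
= 0.75
= 75.0%

75.0


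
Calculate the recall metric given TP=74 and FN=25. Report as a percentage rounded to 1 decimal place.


Recall = TP / (TP + FN) * 100
= 74 / (74 + 25)
= 74 / 99
= 0.7475
= 74.7%

74.7


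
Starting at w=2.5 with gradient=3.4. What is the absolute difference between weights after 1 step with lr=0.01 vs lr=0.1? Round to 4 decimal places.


With lr=0.01: w_new = 2.5 - 0.01 * 3.4 = 2.466
With lr=0.1: w_new = 2.5 - 0.1 * 3.4 = 2.16
Absolute difference = |2.466 - 2.16|
= 0.3060

0.3060


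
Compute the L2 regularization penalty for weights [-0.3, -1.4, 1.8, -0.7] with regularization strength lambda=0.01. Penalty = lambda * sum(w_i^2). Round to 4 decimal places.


Squaring each weight:
(-0.3)^2 = 0.09
(-1.4)^2 = 1.96
1.8^2 = 3.24
(-0.7)^2 = 0.49
Sum of squares = 5.78
Penalty = 0.01 * 5.78 = 0.0578

0.0578


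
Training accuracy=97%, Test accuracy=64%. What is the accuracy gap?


Gap = train_accuracy - test_accuracy
= 97 - 64
= 33%
This large gap strongly indicates overfitting.

33


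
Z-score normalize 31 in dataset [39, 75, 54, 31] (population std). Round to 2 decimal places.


Mean = (39 + 75 + 54 + 31) / 4 = 49.75
Variance = sum((x_i - mean)^2) / n = 280.6875
Std = sqrt(280.6875) = 16.7537
Z = (x - mean) / std
= (31 - 49.75) / 16.7537
= -18.75 / 16.7537
= -1.12

-1.12


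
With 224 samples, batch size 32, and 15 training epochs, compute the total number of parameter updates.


Iterations per epoch = 224 / 32 = 7
Total updates = iterations_per_epoch * epochs
= 7 * 15
= 105

105


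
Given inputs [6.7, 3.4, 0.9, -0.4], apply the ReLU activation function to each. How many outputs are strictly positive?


ReLU(x) = max(0, x) for each element:
ReLU(6.7) = 6.7
ReLU(3.4) = 3.4
ReLU(0.9) = 0.9
ReLU(-0.4) = 0
Active neurons (>0): 3

3


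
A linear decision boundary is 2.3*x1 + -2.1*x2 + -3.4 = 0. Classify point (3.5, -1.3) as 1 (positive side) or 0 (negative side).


Compute 2.3 * 3.5 + -2.1 * -1.3 + -3.4
= 8.05 + 2.73 + -3.4
= 7.38
Since 7.38 >= 0, the point is on the positive side.

1


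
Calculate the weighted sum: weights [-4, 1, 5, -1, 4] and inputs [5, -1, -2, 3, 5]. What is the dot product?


Element-wise products:
-4 * 5 = -20
1 * -1 = -1
5 * -2 = -10
-1 * 3 = -3
4 * 5 = 20
Sum = -20 + -1 + -10 + -3 + 20
= -14

-14


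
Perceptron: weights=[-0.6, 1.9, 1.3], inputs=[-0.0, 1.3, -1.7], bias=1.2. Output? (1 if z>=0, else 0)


z = w . x + b
= -0.6*-0.0 + 1.9*1.3 + 1.3*-1.7 + 1.2
= 0.0 + 2.47 + -2.21 + 1.2
= 0.26 + 1.2
= 1.46
Since z = 1.46 >= 0, output = 1

1


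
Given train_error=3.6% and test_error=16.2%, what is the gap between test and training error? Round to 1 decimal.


Generalization gap = test_error - train_error
= 16.2 - 3.6
= 12.6%
A large gap suggests overfitting.

12.6


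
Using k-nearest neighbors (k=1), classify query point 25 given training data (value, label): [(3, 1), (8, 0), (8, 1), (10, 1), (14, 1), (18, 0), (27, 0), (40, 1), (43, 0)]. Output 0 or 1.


Distances from query 25:
Point 27 (class 0): distance = 2
K=1 nearest neighbors: classes = [0]
Votes for class 1: 0 / 1
Majority vote => class 0

0


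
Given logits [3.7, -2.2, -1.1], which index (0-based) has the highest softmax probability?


Softmax is a monotonic transformation, so it preserves the argmax.
We need to find the index of the maximum logit.
Index 0: 3.7
Index 1: -2.2
Index 2: -1.1
Maximum logit = 3.7 at index 0

0


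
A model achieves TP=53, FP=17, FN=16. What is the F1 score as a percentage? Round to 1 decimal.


Precision = TP / (TP + FP) = 53 / 70 = 0.7571
Recall = TP / (TP + FN) = 53 / 69 = 0.7681
F1 = 2 * P * R / (P + R)
= 2 * 0.7571 * 0.7681 / (0.7571 + 0.7681)
= 1.1631 / 1.5253
= 0.7626
As percentage: 76.3%

76.3


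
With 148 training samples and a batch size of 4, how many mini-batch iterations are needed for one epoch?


Iterations per epoch = dataset_size / batch_size
= 148 / 4
= 37

37


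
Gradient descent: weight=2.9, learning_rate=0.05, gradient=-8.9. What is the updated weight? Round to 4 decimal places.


w_new = w_old - lr * gradient
= 2.9 - 0.05 * -8.9
= 2.9 - (-0.445)
= 3.3450

3.3450


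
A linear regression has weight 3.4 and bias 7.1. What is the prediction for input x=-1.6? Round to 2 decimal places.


y = 3.4 * -1.6 + (7.1)
= -5.44 + (7.1)
= 1.66

1.66


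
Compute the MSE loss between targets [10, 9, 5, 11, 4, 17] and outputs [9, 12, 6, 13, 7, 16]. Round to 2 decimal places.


Differences: [1, -3, -1, -2, -3, 1]
Squared errors: [1, 9, 1, 4, 9, 1]
Sum of squared errors = 25
MSE = 25 / 6 = 4.17

4.17


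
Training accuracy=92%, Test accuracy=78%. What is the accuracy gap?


Gap = train_accuracy - test_accuracy
= 92 - 78
= 14%
This gap suggests the model is overfitting.

14


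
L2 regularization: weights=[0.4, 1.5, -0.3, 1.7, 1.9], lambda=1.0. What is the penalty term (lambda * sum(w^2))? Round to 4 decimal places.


Squaring each weight:
0.4^2 = 0.16
1.5^2 = 2.25
(-0.3)^2 = 0.09
1.7^2 = 2.89
1.9^2 = 3.61
Sum of squares = 9.0
Penalty = 1.0 * 9.0 = 9.0000

9.0000


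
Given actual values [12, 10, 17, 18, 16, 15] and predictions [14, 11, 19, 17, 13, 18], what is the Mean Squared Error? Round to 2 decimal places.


Differences: [-2, -1, -2, 1, 3, -3]
Squared errors: [4, 1, 4, 1, 9, 9]
Sum of squared errors = 28
MSE = 28 / 6 = 4.67

4.67


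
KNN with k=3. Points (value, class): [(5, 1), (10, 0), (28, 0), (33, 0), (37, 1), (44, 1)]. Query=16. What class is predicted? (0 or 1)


Distances from query 16:
Point 10 (class 0): distance = 6
Point 5 (class 1): distance = 11
Point 28 (class 0): distance = 12
K=3 nearest neighbors: classes = [0, 1, 0]
Votes for class 1: 1 / 3
Majority vote => class 0

0


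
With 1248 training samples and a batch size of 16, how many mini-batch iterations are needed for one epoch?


Iterations per epoch = dataset_size / batch_size
= 1248 / 16
= 78

78


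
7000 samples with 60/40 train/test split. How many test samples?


Train samples = 7000 * 60% = 4200
Test samples = 7000 - 4200
= 2800

2800


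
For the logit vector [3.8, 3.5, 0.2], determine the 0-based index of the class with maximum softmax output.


Softmax is a monotonic transformation, so it preserves the argmax.
We need to find the index of the maximum logit.
Index 0: 3.8
Index 1: 3.5
Index 2: 0.2
Maximum logit = 3.8 at index 0

0


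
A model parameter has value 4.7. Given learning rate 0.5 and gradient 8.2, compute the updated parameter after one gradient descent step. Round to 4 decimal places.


w_new = w_old - lr * gradient
= 4.7 - 0.5 * 8.2
= 4.7 - (4.1)
= 0.6000

0.6000


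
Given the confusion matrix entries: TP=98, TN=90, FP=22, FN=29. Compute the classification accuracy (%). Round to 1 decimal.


Accuracy = (TP + TN) / (TP + TN + FP + FN) * 100
= (98 + 90) / (98 + 90 + 22 + 29)
= 188 / 239
= 0.7866
= 78.7%

78.7


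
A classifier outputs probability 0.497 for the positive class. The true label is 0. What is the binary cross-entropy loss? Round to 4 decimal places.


For y=0: Loss = -log(1-p)
= -log(1 - 0.497)
= -log(0.503)
= -(-0.6872)
= 0.6872

0.6872


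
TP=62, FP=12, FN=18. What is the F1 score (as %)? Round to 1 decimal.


Precision = TP / (TP + FP) = 62 / 74 = 0.8378
Recall = TP / (TP + FN) = 62 / 80 = 0.775
F1 = 2 * P * R / (P + R)
= 2 * 0.8378 * 0.775 / (0.8378 + 0.775)
= 1.2986 / 1.6128
= 0.8052
As percentage: 80.5%

80.5


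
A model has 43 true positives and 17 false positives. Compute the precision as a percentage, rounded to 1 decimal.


Precision = TP / (TP + FP) * 100
= 43 / (43 + 17)
= 43 / 60
= 0.7167
= 71.7%

71.7


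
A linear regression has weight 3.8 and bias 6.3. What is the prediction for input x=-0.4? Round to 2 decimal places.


y = 3.8 * -0.4 + (6.3)
= -1.52 + (6.3)
= 4.78

4.78


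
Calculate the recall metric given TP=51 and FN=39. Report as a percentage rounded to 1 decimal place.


Recall = TP / (TP + FN) * 100
= 51 / (51 + 39)
= 51 / 90
= 0.5667
= 56.7%

56.7


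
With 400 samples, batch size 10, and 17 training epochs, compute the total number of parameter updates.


Iterations per epoch = 400 / 10 = 40
Total updates = iterations_per_epoch * epochs
= 40 * 17
= 680

680


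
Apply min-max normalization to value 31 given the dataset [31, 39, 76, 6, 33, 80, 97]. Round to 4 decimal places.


Min = 6, Max = 97
Range = 97 - 6 = 91
Scaled = (x - min) / (max - min)
= (31 - 6) / 91
= 25 / 91
= 0.2747

0.2747


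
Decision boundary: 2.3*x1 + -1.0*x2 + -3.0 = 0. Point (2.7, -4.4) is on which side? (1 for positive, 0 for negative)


Compute 2.3 * 2.7 + -1.0 * -4.4 + -3.0
= 6.21 + 4.4 + -3.0
= 7.61
Since 7.61 >= 0, the point is on the positive side.

1


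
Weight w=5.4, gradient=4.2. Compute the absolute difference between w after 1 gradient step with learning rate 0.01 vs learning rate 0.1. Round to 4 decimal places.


With lr=0.01: w_new = 5.4 - 0.01 * 4.2 = 5.358
With lr=0.1: w_new = 5.4 - 0.1 * 4.2 = 4.98
Absolute difference = |5.358 - 4.98|
= 0.3780

0.3780


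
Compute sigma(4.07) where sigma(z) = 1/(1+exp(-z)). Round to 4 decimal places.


sigmoid(z) = 1 / (1 + exp(-z))
exp(-(4.07)) = exp(-4.07) = 0.0171
1 + 0.0171 = 1.0171
1 / 1.0171 = 0.9832

0.9832


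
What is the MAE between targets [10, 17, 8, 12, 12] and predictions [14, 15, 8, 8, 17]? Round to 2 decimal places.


Absolute errors: [4, 2, 0, 4, 5]
Sum of absolute errors = 15
MAE = 15 / 5 = 3.00

3.00


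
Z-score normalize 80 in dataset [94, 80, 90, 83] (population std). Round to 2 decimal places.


Mean = (94 + 80 + 90 + 83) / 4 = 86.75
Variance = sum((x_i - mean)^2) / n = 30.6875
Std = sqrt(30.6875) = 5.5396
Z = (x - mean) / std
= (80 - 86.75) / 5.5396
= -6.75 / 5.5396
= -1.22

-1.22
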